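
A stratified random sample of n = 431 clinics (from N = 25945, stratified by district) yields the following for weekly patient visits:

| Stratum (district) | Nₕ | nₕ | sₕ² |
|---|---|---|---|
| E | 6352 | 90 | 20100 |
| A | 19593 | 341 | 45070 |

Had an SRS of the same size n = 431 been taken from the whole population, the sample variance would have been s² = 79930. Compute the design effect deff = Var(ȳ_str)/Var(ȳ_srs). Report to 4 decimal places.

Var(ȳ_str) = Σ Wₕ²(1−fₕ)sₕ²/nₕ with Wₕ = Nₕ/25945:
  E: (6352/25945)²·(1−90/6352)·20100/90 = 13.196834
  A: (19593/25945)²·(1−341/19593)·45070/341 = 74.063225
  → Var(ȳ_str) = 87.260059.
Var(ȳ_srs) = (1 − 431/25945)·79930/431 = 182.37169.
deff = 87.260059 / 182.37169 = 0.4785.

0.4785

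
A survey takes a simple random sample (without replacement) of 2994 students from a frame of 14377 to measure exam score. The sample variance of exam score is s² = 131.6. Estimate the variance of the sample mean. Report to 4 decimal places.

Under SRS without replacement, Var(ȳ) = (1 − f)·s²/n with f = n/N = 2994/14377 = 0.20824929.
Var(ȳ) = (1 − 0.20824929)·131.6/2994 = 0.79175071·0.043954576 = 0.034801067.

0.0348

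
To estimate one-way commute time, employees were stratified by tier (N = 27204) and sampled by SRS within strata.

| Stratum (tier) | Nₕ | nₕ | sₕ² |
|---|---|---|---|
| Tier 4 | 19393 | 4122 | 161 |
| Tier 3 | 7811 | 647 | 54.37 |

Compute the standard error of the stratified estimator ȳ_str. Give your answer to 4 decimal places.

0.1483

Var(ȳ_str) = Σₕ Wₕ²(1 − fₕ)sₕ²/nₕ with Wₕ = Nₕ/N, N = 27204.
Tier 4: Wₕ = 0.71287311; term = 0.71287311²·(1 − 0.21255092)·161/4122 = 0.015630211.
Tier 3: Wₕ = 0.28712689; term = 0.28712689²·(1 − 0.08283190)·54.37/647 = 0.0063540662.
Sum = 0.021984277.
SE = √(0.021984277) = 0.1483.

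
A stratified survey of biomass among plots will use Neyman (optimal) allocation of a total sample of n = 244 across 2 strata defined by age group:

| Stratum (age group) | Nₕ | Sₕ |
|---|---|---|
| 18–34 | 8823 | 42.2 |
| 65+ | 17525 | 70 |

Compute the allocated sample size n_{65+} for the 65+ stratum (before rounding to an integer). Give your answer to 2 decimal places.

Neyman allocation: nₕ = n·NₕSₕ / Σⱼ NⱼSⱼ.
Σ NⱼSⱼ = 8823·42.2 + 17525·70 = 1.5990806 × 10^6.
n_{65+} = 244·17525·70 / (1.5990806 × 10^6) = 187.19.

187.19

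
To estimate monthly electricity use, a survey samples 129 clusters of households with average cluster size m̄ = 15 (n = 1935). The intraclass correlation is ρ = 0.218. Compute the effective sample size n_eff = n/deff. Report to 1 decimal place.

477.5

deff = 1 + (15 − 1)·0.218 = 1 + 3.052 = 4.052.
n_eff = 1935 / 4.052 = 477.5.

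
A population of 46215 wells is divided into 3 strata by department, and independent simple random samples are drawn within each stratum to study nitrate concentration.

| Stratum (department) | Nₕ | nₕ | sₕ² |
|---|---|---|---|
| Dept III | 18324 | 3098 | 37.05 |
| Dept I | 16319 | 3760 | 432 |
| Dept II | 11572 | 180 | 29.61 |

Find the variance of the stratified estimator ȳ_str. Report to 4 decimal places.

Var(ȳ_str) = Σₕ Wₕ²(1 − fₕ)sₕ²/nₕ with Wₕ = Nₕ/N, N = 46215.
Dept III: Wₕ = 0.39649464; term = 0.39649464²·(1 − 0.16906789)·37.05/3098 = 0.0015622373.
Dept I: Wₕ = 0.35311046; term = 0.35311046²·(1 − 0.23040627)·432/3760 = 0.011025.
Dept II: Wₕ = 0.25039489; term = 0.25039489²·(1 − 0.01555479)·29.61/180 = 0.010153327.
Sum = 0.022740564.

0.0227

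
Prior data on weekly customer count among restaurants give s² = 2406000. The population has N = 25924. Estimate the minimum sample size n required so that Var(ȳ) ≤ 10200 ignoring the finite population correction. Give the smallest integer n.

236

Without fpc, n₀ = s²/D = 2406000/10200 = 235.8824.
Rounding up, n = 236.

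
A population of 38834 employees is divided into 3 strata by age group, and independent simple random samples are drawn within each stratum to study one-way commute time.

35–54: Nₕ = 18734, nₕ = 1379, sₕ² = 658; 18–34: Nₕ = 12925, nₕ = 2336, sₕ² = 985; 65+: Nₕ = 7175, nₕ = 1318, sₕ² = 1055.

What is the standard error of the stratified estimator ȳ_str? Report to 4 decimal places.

Var(ȳ_str) = Σₕ Wₕ²(1 − fₕ)sₕ²/nₕ with Wₕ = Nₕ/N, N = 38834.
35–54: Wₕ = 0.48241232; term = 0.48241232²·(1 − 0.07360948)·658/1379 = 0.10287089.
18–34: Wₕ = 0.33282690; term = 0.33282690²·(1 − 0.18073501)·985/2336 = 0.03826702.
65+: Wₕ = 0.18476078; term = 0.18476078²·(1 − 0.18369338)·1055/1318 = 0.022305395.
Sum = 0.16344331.
SE = √(0.16344331) = 0.4043.

0.4043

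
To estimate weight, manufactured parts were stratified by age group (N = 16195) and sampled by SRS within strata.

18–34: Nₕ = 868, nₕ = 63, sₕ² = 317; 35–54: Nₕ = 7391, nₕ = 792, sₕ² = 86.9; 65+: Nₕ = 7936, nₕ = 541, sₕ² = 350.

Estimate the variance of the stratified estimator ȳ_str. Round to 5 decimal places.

0.17857

Var(ȳ_str) = Σₕ Wₕ²(1 − fₕ)sₕ²/nₕ with Wₕ = Nₕ/N, N = 16195.
18–34: Wₕ = 0.05359679; term = 0.05359679²·(1 − 0.07258065)·317/63 = 0.013405173.
35–54: Wₕ = 0.45637542; term = 0.45637542²·(1 − 0.10715735)·86.9/792 = 0.020403939.
65+: Wₕ = 0.49002779; term = 0.49002779²·(1 − 0.06817036)·350/541 = 0.14476005.
Sum = 0.17856916.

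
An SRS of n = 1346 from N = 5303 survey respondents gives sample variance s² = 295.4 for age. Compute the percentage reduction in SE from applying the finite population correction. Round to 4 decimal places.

13.6182

f = n/N = 1346/5303 = 0.25381859.
SE_no-fpc = √(s²/n) = 0.468471; SE_fpc = √((1−f)s²/n) = 0.40467365.
Ratio = √(1−f) = 0.86381792. Reduction = 100·(1 − 0.86381792) = 13.6182%.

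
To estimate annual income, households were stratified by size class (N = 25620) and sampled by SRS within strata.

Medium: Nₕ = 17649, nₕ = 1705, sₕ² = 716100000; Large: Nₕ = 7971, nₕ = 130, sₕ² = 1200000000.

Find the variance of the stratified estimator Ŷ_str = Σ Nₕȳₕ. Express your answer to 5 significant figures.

Var(Ŷ_str) = Σₕ Nₕ²(1 − fₕ)sₕ²/nₕ.
Medium: 17649²·(1 − 1705/17649)·716100000/1705 = 1.1818618 × 10^14.
Large: 7971²·(1 − 130/7971)·1200000000/130 = 5.7692872 × 10^14.
Sum = 6.951149 × 10^14.

6.9511 × 10^14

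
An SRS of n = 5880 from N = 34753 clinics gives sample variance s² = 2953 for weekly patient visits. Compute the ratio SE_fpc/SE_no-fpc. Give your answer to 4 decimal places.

0.9115

f = n/N = 5880/34753 = 0.16919403.
SE_no-fpc = √(s²/n) = 0.70866839; SE_fpc = √((1−f)s²/n) = 0.64594102.
Ratio = √(1−f) = 0.91148559.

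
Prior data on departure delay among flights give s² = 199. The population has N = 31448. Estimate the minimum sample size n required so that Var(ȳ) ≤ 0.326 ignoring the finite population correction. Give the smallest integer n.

Without fpc, n₀ = s²/D = 199/0.326 = 610.4294.
Rounding up, n = 611.

611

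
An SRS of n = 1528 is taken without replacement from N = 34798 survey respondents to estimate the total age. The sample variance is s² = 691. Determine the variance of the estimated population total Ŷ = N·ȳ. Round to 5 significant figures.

5.2355 × 10^8

Var(Ŷ) = N²·Var(ȳ) = N²·(1 − n/N)·s²/n.
f = 1528/34798 = 0.04391057; Var(ȳ) = 0.95608943·691/1528 = 0.43236767.
Var(Ŷ) = 34798² · 0.43236767 = 5.2355436 × 10^8.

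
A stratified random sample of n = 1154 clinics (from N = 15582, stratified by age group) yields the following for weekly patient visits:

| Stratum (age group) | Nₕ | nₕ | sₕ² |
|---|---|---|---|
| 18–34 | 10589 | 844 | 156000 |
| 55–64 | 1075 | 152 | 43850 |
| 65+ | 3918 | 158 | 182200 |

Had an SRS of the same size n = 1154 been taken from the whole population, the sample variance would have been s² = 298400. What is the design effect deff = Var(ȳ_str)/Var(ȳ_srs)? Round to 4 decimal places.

Var(ȳ_str) = Σ Wₕ²(1−fₕ)sₕ²/nₕ with Wₕ = Nₕ/15582:
  18–34: (10589/15582)²·(1−844/10589)·156000/844 = 78.554767
  55–64: (1075/15582)²·(1−152/1075)·43850/152 = 1.1789348
  65+: (3918/15582)²·(1−158/3918)·182200/158 = 69.96763
  → Var(ȳ_str) = 149.70133.
Var(ȳ_srs) = (1 − 1154/15582)·298400/1154 = 239.42855.
deff = 149.70133 / 239.42855 = 0.6252.

0.6252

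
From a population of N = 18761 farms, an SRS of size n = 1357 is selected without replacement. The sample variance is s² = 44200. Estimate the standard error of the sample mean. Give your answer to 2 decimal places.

Under SRS without replacement, Var(ȳ) = (1 − f)·s²/n with f = n/N = 1357/18761 = 0.07233090.
Var(ȳ) = (1 − 0.07233090)·44200/1357 = 0.92766910·32.57185 = 30.215898.
SE(ȳ) = √(30.215898) = 5.50.

5.50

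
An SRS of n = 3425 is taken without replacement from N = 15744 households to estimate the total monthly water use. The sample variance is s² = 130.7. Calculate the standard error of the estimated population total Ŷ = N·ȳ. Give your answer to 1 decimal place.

Var(Ŷ) = N²·Var(ȳ) = N²·(1 − n/N)·s²/n.
f = 3425/15744 = 0.21754319; Var(ȳ) = 0.78245681·130.7/3425 = 0.029859009.
Var(Ŷ) = 15744² · 0.029859009 = 7.4012581 × 10^6.
SE(Ŷ) = √(7.4012581 × 10^6) = 2720.5.

2720.5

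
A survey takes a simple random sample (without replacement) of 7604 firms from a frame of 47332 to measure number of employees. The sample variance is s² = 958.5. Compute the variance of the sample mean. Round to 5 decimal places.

Under SRS without replacement, Var(ȳ) = (1 − f)·s²/n with f = n/N = 7604/47332 = 0.16065241.
Var(ȳ) = (1 − 0.16065241)·958.5/7604 = 0.83934759·0.12605208 = 0.10580151.

0.10580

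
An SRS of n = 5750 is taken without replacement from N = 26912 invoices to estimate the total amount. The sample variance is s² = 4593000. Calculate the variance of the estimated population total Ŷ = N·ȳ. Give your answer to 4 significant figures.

Var(Ŷ) = N²·Var(ȳ) = N²·(1 − n/N)·s²/n.
f = 5750/26912 = 0.21365933; Var(ȳ) = 0.78634067·4593000/5750 = 628.11525.
Var(Ŷ) = 26912² · 628.11525 = 4.5491608 × 10^11.

4.549 × 10^11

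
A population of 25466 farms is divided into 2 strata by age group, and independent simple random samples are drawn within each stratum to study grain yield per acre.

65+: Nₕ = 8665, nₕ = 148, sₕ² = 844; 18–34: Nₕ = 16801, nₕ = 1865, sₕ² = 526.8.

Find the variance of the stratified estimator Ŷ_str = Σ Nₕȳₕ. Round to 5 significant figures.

Var(Ŷ_str) = Σₕ Nₕ²(1 − fₕ)sₕ²/nₕ.
65+: 8665²·(1 − 148/8665)·844/148 = 4.2085835 × 10^8.
18–34: 16801²·(1 − 1865/16801)·526.8/1865 = 7.0882066 × 10^7.
Sum = 4.9174042 × 10^8.

4.9174 × 10^8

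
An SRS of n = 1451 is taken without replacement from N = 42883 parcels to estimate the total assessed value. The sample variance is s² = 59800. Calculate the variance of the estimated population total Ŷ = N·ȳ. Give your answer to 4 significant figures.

Var(Ŷ) = N²·Var(ȳ) = N²·(1 − n/N)·s²/n.
f = 1451/42883 = 0.03383625; Var(ȳ) = 0.96616375·59800/1451 = 39.818465.
Var(Ŷ) = 42883² · 39.818465 = 7.3224233 × 10^10.

7.322 × 10^10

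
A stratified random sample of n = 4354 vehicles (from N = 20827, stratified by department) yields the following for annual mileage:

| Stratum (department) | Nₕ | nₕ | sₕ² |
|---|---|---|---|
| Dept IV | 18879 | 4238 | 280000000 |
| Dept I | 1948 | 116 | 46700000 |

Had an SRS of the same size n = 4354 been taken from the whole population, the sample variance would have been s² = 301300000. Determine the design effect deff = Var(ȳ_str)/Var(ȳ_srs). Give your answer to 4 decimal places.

Var(ȳ_str) = Σ Wₕ²(1−fₕ)sₕ²/nₕ with Wₕ = Nₕ/20827:
  Dept IV: (18879/20827)²·(1−4238/18879)·280000000/4238 = 42101.093
  Dept I: (1948/20827)²·(1−116/1948)·46700000/116 = 3312.2254
  → Var(ȳ_str) = 45413.318.
Var(ȳ_srs) = (1 − 4354/20827)·301300000/4354 = 54733.937.
deff = 45413.318 / 54733.937 = 0.8297.

0.8297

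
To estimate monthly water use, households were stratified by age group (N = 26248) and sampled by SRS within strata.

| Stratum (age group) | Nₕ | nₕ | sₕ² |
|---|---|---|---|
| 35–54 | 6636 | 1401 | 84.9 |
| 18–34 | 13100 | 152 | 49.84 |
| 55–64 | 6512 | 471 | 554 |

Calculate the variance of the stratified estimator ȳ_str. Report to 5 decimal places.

0.15094

Var(ȳ_str) = Σₕ Wₕ²(1 − fₕ)sₕ²/nₕ with Wₕ = Nₕ/N, N = 26248.
35–54: Wₕ = 0.25281926; term = 0.25281926²·(1 − 0.21112116)·84.9/1401 = 0.0030556259.
18–34: Wₕ = 0.49908564; term = 0.49908564²·(1 − 0.01160305)·49.84/152 = 0.080726477.
55–64: Wₕ = 0.24809509; term = 0.24809509²·(1 − 0.07232801)·554/471 = 0.067161386.
Sum = 0.15094349.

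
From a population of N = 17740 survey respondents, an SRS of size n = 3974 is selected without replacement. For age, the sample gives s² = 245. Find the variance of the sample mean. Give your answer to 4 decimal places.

0.0478

Under SRS without replacement, Var(ȳ) = (1 − f)·s²/n with f = n/N = 3974/17740 = 0.22401353.
Var(ȳ) = (1 − 0.22401353)·245/3974 = 0.77598647·0.06165073 = 0.047840132.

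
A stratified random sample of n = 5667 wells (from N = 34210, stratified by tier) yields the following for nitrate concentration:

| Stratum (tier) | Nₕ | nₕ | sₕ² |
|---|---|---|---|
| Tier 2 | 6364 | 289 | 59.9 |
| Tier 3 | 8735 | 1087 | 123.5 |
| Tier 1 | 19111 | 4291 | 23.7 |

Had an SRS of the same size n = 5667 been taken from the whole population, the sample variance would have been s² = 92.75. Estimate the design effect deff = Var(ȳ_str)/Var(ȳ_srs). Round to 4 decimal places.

1.0742

Var(ȳ_str) = Σ Wₕ²(1−fₕ)sₕ²/nₕ with Wₕ = Nₕ/34210:
  Tier 2: (6364/34210)²·(1−289/6364)·59.9/289 = 0.0068469836
  Tier 3: (8735/34210)²·(1−1087/8735)·123.5/1087 = 0.0064854789
  Tier 1: (19111/34210)²·(1−4291/19111)·23.7/4291 = 0.0013366426
  → Var(ȳ_str) = 0.014669105.
Var(ȳ_srs) = (1 − 5667/34210)·92.75/5667 = 0.013655489.
deff = 0.014669105 / 0.013655489 = 1.0742.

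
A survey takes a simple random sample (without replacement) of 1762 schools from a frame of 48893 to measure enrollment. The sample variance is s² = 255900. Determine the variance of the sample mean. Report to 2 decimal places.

Under SRS without replacement, Var(ȳ) = (1 − f)·s²/n with f = n/N = 1762/48893 = 0.03603788.
Var(ȳ) = (1 − 0.03603788)·255900/1762 = 0.96396212·145.23269 = 139.99881.

140.00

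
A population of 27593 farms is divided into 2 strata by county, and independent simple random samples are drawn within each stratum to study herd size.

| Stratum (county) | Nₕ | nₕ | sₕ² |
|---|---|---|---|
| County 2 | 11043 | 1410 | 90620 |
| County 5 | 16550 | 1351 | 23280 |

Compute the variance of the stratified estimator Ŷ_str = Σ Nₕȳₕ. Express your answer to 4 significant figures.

Var(Ŷ_str) = Σₕ Nₕ²(1 − fₕ)sₕ²/nₕ.
County 2: 11043²·(1 − 1410/11043)·90620/1410 = 6.8368111 × 10^9.
County 5: 16550²·(1 − 1351/16550)·23280/1351 = 4.3345163 × 10^9.
Sum = 1.1171327 × 10^10.

1.117 × 10^10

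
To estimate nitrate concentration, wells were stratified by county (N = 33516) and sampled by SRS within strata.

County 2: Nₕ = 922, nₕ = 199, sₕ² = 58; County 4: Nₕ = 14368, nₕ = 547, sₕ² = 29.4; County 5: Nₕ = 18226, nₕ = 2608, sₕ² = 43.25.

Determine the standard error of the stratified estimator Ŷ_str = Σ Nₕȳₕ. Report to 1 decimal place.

Var(Ŷ_str) = Σₕ Nₕ²(1 − fₕ)sₕ²/nₕ.
County 2: 922²·(1 − 199/922)·58/199 = 194287.18.
County 4: 14368²·(1 − 547/14368)·29.4/547 = 1.0673228 × 10^7.
County 5: 18226²·(1 − 2608/18226)·43.25/2608 = 4.7205794 × 10^6.
Sum = 1.5588095 × 10^7.
SE = √(1.5588095 × 10^7) = 3948.2.

3948.2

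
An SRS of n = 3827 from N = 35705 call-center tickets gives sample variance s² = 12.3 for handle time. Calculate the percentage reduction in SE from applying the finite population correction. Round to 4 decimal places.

5.5111

f = n/N = 3827/35705 = 0.10718387.
SE_no-fpc = √(s²/n) = 0.056692202; SE_fpc = √((1−f)s²/n) = 0.053567865.
Ratio = √(1−f) = 0.94488948. Reduction = 100·(1 − 0.94488948) = 5.5111%.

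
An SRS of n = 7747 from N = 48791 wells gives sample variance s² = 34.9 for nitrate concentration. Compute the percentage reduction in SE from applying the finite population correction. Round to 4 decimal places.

f = n/N = 7747/48791 = 0.15877928.
SE_no-fpc = √(s²/n) = 0.067119071; SE_fpc = √((1−f)s²/n) = 0.061560327.
Ratio = √(1−f) = 0.91718085. Reduction = 100·(1 − 0.91718085) = 8.2819%.

8.2819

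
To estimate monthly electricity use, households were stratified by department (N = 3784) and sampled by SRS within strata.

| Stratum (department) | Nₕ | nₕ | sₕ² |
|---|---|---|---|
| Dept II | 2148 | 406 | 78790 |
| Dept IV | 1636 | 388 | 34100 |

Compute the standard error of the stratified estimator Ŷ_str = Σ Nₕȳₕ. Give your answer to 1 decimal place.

Var(Ŷ_str) = Σₕ Nₕ²(1 − fₕ)sₕ²/nₕ.
Dept II: 2148²·(1 − 406/2148)·78790/406 = 7.2615193 × 10^8.
Dept IV: 1636²·(1 − 388/1636)·34100/388 = 1.7944053 × 10^8.
Sum = 9.0559246 × 10^8.
SE = √(9.0559246 × 10^8) = 30093.1.

30093.1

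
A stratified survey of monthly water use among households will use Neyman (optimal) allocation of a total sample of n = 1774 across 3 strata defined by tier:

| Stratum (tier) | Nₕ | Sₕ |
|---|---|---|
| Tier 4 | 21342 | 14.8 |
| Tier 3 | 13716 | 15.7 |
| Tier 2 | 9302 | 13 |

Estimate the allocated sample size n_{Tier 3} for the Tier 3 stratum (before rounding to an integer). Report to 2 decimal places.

585.80

Neyman allocation: nₕ = n·NₕSₕ / Σⱼ NⱼSⱼ.
Σ NⱼSⱼ = 21342·14.8 + 13716·15.7 + 9302·13 = 652128.8.
n_{Tier 3} = 1774·13716·15.7 / 652128.8 = 585.80.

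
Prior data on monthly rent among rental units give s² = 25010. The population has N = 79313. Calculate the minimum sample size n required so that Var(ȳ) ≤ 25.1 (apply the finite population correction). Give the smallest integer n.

Without fpc, n₀ = s²/D = 25010/25.1 = 996.4143.
With fpc, (1 − n/N)·s²/n ≤ D requires n ≥ n₀/(1 + n₀/N) = 996.4143/(1 + 996.4143/79313) = 984.0516.
Rounding up, n = 985.

985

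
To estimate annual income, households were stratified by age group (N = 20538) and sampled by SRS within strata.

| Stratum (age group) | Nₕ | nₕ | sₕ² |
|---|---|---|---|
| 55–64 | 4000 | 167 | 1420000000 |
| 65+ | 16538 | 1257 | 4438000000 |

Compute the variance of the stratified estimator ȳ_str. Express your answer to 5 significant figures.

Var(ȳ_str) = Σₕ Wₕ²(1 − fₕ)sₕ²/nₕ with Wₕ = Nₕ/N, N = 20538.
55–64: Wₕ = 0.19476093; term = 0.19476093²·(1 − 0.04175000)·1420000000/167 = 309068.24.
65+: Wₕ = 0.80523907; term = 0.80523907²·(1 − 0.07600677)·4438000000/1257 = 2.1152928 × 10^6.
Sum = 2.424361 × 10^6.

2.4244 × 10^6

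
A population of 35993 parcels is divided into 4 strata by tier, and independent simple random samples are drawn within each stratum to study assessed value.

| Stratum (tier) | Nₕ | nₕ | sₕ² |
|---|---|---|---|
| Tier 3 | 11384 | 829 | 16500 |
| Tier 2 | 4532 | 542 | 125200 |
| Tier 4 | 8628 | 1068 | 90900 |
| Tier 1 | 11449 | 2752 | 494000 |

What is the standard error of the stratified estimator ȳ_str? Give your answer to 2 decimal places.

Var(ȳ_str) = Σₕ Wₕ²(1 − fₕ)sₕ²/nₕ with Wₕ = Nₕ/N, N = 35993.
Tier 3: Wₕ = 0.31628372; term = 0.31628372²·(1 − 0.07282150)·16500/829 = 1.8460627.
Tier 2: Wₕ = 0.12591337; term = 0.12591337²·(1 − 0.11959400)·125200/542 = 3.2242726.
Tier 4: Wₕ = 0.23971328; term = 0.23971328²·(1 − 0.12378303)·90900/1068 = 4.2853714.
Tier 1: Wₕ = 0.31808963; term = 0.31808963²·(1 − 0.24037034)·494000/2752 = 13.796834.
Sum = 23.152541.
SE = √(23.152541) = 4.81.

4.81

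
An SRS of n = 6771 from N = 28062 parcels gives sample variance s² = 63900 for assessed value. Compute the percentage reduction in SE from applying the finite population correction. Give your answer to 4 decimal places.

12.8959

f = n/N = 6771/28062 = 0.24128715.
SE_no-fpc = √(s²/n) = 3.0720199; SE_fpc = √((1−f)s²/n) = 2.675856.
Ratio = √(1−f) = 0.87104124. Reduction = 100·(1 − 0.87104124) = 12.8959%.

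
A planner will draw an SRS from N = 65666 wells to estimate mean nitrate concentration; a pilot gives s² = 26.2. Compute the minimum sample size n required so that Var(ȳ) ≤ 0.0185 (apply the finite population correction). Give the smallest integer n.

Without fpc, n₀ = s²/D = 26.2/0.0185 = 1416.2162.
With fpc, (1 − n/N)·s²/n ≤ D requires n ≥ n₀/(1 + n₀/N) = 1416.2162/(1 + 1416.2162/65666) = 1386.3175.
Rounding up, n = 1387.

1387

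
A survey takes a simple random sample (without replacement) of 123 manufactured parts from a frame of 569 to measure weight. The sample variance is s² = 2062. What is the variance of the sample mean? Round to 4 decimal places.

Under SRS without replacement, Var(ȳ) = (1 − f)·s²/n with f = n/N = 123/569 = 0.21616872.
Var(ȳ) = (1 − 0.21616872)·2062/123 = 0.78383128·16.764228 = 13.140326.

13.1403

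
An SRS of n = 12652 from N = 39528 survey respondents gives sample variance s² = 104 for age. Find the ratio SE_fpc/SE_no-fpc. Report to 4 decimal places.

0.8246

f = n/N = 12652/39528 = 0.32007691.
SE_no-fpc = √(s²/n) = 0.09066446; SE_fpc = √((1−f)s²/n) = 0.074759601.
Ratio = √(1−f) = 0.82457449.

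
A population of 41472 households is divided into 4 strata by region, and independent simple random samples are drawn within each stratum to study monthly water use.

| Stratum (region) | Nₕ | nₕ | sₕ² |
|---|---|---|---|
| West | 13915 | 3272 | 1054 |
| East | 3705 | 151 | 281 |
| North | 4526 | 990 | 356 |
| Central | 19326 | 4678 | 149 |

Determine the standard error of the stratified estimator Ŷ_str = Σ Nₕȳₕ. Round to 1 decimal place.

9326.4

Var(Ŷ_str) = Σₕ Nₕ²(1 − fₕ)sₕ²/nₕ.
West: 13915²·(1 − 3272/13915)·1054/3272 = 4.7706174 × 10^7.
East: 3705²·(1 − 151/3705)·281/151 = 2.4503889 × 10^7.
North: 4526²·(1 − 990/4526)·356/990 = 5.7549507 × 10^6.
Central: 19326²·(1 − 4678/19326)·149/4678 = 9.0166738 × 10^6.
Sum = 8.6981688 × 10^7.
SE = √(8.6981688 × 10^7) = 9326.4.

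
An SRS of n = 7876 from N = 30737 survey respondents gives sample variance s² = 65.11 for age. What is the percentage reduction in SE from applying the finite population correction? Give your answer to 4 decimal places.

13.7584

f = n/N = 7876/30737 = 0.25623841.
SE_no-fpc = √(s²/n) = 0.090922422; SE_fpc = √((1−f)s²/n) = 0.078412963.
Ratio = √(1−f) = 0.86241614. Reduction = 100·(1 − 0.86241614) = 13.7584%.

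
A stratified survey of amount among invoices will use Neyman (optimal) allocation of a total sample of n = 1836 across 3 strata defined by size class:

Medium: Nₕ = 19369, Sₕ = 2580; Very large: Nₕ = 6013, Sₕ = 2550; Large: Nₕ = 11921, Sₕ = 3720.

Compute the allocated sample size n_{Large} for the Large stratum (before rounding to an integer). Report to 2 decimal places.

Neyman allocation: nₕ = n·NₕSₕ / Σⱼ NⱼSⱼ.
Σ NⱼSⱼ = 19369·2580 + 6013·2550 + 11921·3720 = 1.0965129 × 10^8.
n_{Large} = 1836·11921·3720 / (1.0965129 × 10^8) = 742.53.

742.53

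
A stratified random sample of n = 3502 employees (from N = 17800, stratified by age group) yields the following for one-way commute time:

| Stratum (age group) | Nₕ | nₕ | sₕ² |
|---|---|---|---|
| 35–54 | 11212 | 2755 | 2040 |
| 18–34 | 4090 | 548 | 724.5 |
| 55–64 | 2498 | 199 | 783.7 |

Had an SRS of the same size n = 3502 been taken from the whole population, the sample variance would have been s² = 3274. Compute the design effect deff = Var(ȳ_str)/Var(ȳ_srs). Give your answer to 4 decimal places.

Var(ȳ_str) = Σ Wₕ²(1−fₕ)sₕ²/nₕ with Wₕ = Nₕ/17800:
  35–54: (11212/17800)²·(1−2755/11212)·2040/2755 = 0.22159909
  18–34: (4090/17800)²·(1−548/4090)·724.5/548 = 0.060449079
  55–64: (2498/17800)²·(1−199/2498)·783.7/199 = 0.071381911
  → Var(ȳ_str) = 0.35343008.
Var(ȳ_srs) = (1 − 3502/17800)·3274/3502 = 0.75096176.
deff = 0.35343008 / 0.75096176 = 0.4706.

0.4706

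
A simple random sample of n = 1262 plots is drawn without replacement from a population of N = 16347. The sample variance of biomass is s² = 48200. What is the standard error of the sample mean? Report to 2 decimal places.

5.94

Under SRS without replacement, Var(ȳ) = (1 − f)·s²/n with f = n/N = 1262/16347 = 0.07720071.
Var(ȳ) = (1 − 0.07720071)·48200/1262 = 0.92279929·38.193344 = 35.244791.
SE(ȳ) = √(35.244791) = 5.94.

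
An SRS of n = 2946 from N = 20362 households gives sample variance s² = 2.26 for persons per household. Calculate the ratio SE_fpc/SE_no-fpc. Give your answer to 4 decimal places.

f = n/N = 2946/20362 = 0.14468127.
SE_no-fpc = √(s²/n) = 0.027697326; SE_fpc = √((1−f)s²/n) = 0.025615441.
Ratio = √(1−f) = 0.92483443.

0.9248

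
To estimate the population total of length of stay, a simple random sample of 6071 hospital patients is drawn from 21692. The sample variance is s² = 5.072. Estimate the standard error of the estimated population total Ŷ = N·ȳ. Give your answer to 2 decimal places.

532.06

Var(Ŷ) = N²·Var(ȳ) = N²·(1 − n/N)·s²/n.
f = 6071/21692 = 0.27987276; Var(ȳ) = 0.72012724·5.072/6071 = 6.0162829 × 10^-4.
Var(Ŷ) = 21692² · (6.0162829 × 10^-4) = 283091.9.
SE(Ŷ) = √(283091.9) = 532.06.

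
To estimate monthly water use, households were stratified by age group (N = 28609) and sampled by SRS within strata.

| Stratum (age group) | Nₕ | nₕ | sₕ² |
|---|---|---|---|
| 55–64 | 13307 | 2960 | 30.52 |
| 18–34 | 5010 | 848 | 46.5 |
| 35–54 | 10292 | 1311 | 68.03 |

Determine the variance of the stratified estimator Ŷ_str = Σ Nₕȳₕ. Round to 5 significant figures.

7.3595 × 10^6

Var(Ŷ_str) = Σₕ Nₕ²(1 − fₕ)sₕ²/nₕ.
55–64: 13307²·(1 − 2960/13307)·30.52/2960 = 1.4196701 × 10^6.
18–34: 5010²·(1 − 848/5010)·46.5/848 = 1.1433966 × 10^6.
35–54: 10292²·(1 − 1311/10292)·68.03/1311 = 4.7964758 × 10^6.
Sum = 7.3595425 × 10^6.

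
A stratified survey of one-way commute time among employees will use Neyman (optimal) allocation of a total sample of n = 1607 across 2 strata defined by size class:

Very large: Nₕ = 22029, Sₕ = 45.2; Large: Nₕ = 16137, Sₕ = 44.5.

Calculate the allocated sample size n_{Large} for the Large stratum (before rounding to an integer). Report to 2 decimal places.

Neyman allocation: nₕ = n·NₕSₕ / Σⱼ NⱼSⱼ.
Σ NⱼSⱼ = 22029·45.2 + 16137·44.5 = 1.7138073 × 10^6.
n_{Large} = 1607·16137·44.5 / (1.7138073 × 10^6) = 673.34.

673.34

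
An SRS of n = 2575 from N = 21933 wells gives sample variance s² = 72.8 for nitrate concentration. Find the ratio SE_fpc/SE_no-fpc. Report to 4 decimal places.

0.9395

f = n/N = 2575/21933 = 0.11740300.
SE_no-fpc = √(s²/n) = 0.16814233; SE_fpc = √((1−f)s²/n) = 0.15796406.
Ratio = √(1−f) = 0.93946634.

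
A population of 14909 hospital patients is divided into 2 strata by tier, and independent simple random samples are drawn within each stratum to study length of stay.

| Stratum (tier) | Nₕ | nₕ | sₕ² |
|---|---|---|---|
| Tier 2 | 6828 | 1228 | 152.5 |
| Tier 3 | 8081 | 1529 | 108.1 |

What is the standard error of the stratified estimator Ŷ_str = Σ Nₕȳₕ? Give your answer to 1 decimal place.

2914.1

Var(Ŷ_str) = Σₕ Nₕ²(1 − fₕ)sₕ²/nₕ.
Tier 2: 6828²·(1 − 1228/6828)·152.5/1228 = 4.7484625 × 10^6.
Tier 3: 8081²·(1 − 1529/8081)·108.1/1529 = 3.7433221 × 10^6.
Sum = 8.4917846 × 10^6.
SE = √(8.4917846 × 10^6) = 2914.1.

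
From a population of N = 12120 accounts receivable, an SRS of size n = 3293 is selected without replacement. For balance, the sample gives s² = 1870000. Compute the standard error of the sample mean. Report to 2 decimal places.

Under SRS without replacement, Var(ȳ) = (1 − f)·s²/n with f = n/N = 3293/12120 = 0.27169967.
Var(ȳ) = (1 − 0.27169967)·1870000/3293 = 0.72830033·567.87124 = 413.58081.
SE(ȳ) = √(413.58081) = 20.34.

20.34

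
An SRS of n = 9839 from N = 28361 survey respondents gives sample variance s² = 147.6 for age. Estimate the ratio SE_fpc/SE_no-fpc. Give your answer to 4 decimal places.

0.8081

f = n/N = 9839/28361 = 0.34692007.
SE_no-fpc = √(s²/n) = 0.12248071; SE_fpc = √((1−f)s²/n) = 0.098980779.
Ratio = √(1−f) = 0.80813361.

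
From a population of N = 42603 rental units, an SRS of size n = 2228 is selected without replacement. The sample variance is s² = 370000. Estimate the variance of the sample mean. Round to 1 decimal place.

157.4

Under SRS without replacement, Var(ȳ) = (1 − f)·s²/n with f = n/N = 2228/42603 = 0.05229679.
Var(ȳ) = (1 − 0.05229679)·370000/2228 = 0.94770321·166.06822 = 157.38339.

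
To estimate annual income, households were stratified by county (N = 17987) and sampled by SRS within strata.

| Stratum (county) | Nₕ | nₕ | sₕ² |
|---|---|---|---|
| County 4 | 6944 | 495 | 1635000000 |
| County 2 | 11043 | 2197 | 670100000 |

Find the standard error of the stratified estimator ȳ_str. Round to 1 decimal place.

Var(ȳ_str) = Σₕ Wₕ²(1 − fₕ)sₕ²/nₕ with Wₕ = Nₕ/N, N = 17987.
County 4: Wₕ = 0.38605660; term = 0.38605660²·(1 − 0.07128456)·1635000000/495 = 457190.48.
County 2: Wₕ = 0.61394340; term = 0.61394340²·(1 − 0.19894956)·670100000/2197 = 92092.889.
Sum = 549283.37.
SE = √(549283.37) = 741.1.

741.1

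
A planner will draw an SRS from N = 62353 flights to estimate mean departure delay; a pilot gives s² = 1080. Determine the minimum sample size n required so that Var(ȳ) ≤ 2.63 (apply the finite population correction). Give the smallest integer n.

Without fpc, n₀ = s²/D = 1080/2.63 = 410.6464.
With fpc, (1 − n/N)·s²/n ≤ D requires n ≥ n₀/(1 + n₀/N) = 410.6464/(1 + 410.6464/62353) = 407.9596.
Rounding up, n = 408.

408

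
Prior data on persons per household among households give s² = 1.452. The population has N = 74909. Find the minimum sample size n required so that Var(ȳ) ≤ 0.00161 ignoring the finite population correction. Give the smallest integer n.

Without fpc, n₀ = s²/D = 1.452/0.00161 = 901.8634.
Rounding up, n = 902.

902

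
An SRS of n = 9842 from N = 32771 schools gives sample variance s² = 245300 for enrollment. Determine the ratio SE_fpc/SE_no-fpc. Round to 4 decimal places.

f = n/N = 9842/32771 = 0.30032651.
SE_no-fpc = √(s²/n) = 4.9923738; SE_fpc = √((1−f)s²/n) = 4.1759453.
Ratio = √(1−f) = 0.83646488.

0.8365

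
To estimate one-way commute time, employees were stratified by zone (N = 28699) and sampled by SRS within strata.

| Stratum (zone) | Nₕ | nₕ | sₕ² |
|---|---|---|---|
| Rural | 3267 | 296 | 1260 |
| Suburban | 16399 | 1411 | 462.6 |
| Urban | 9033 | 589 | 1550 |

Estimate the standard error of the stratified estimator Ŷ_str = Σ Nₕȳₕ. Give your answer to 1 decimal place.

17961.7

Var(Ŷ_str) = Σₕ Nₕ²(1 − fₕ)sₕ²/nₕ.
Rural: 3267²·(1 − 296/3267)·1260/296 = 4.1317175 × 10^7.
Suburban: 16399²·(1 − 1411/16399)·462.6/1411 = 8.0582301 × 10^7.
Urban: 9033²·(1 − 589/9033)·1550/589 = 2.0072277 × 10^8.
Sum = 3.2262225 × 10^8.
SE = √(3.2262225 × 10^8) = 17961.7.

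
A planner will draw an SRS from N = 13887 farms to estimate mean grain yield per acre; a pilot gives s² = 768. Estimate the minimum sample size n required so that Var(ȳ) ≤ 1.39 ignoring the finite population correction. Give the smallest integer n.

553

Without fpc, n₀ = s²/D = 768/1.39 = 552.5180.
Rounding up, n = 553.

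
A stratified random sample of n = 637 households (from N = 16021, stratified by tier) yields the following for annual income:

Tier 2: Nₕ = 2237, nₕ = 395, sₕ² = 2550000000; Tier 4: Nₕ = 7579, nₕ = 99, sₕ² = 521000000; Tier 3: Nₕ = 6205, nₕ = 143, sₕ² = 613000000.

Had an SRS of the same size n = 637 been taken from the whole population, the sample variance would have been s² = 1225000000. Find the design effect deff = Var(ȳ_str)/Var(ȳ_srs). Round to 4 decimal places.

Var(ȳ_str) = Σ Wₕ²(1−fₕ)sₕ²/nₕ with Wₕ = Nₕ/16021:
  Tier 2: (2237/16021)²·(1−395/2237)·2550000000/395 = 103638.1
  Tier 4: (7579/16021)²·(1−99/7579)·521000000/99 = 1.1623497 × 10^6
  Tier 3: (6205/16021)²·(1−143/6205)·613000000/143 = 628207.21
  → Var(ȳ_str) = 1.894195 × 10^6.
Var(ȳ_srs) = (1 − 637/16021)·1225000000/637 = 1.8466148 × 10^6.
deff = (1.894195 × 10^6) / (1.8466148 × 10^6) = 1.0258.

1.0258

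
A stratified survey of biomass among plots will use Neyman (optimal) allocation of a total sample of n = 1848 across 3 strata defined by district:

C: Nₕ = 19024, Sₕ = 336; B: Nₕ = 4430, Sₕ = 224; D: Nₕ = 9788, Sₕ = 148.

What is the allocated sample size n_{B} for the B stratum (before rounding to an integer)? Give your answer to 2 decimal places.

207.61

Neyman allocation: nₕ = n·NₕSₕ / Σⱼ NⱼSⱼ.
Σ NⱼSⱼ = 19024·336 + 4430·224 + 9788·148 = 8.833008 × 10^6.
n_{B} = 1848·4430·224 / (8.833008 × 10^6) = 207.61.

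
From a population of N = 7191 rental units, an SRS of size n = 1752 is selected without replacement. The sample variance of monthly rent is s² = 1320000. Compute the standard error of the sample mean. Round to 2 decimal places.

23.87

Under SRS without replacement, Var(ȳ) = (1 − f)·s²/n with f = n/N = 1752/7191 = 0.24363788.
Var(ȳ) = (1 − 0.24363788)·1320000/1752 = 0.75636212·753.42466 = 569.86187.
SE(ȳ) = √(569.86187) = 23.87.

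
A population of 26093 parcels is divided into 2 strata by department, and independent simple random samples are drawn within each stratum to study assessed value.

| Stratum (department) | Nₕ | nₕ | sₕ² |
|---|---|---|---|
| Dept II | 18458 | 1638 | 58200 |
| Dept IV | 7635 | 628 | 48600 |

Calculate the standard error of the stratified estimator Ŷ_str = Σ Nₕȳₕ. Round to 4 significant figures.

123200

Var(Ŷ_str) = Σₕ Nₕ²(1 − fₕ)sₕ²/nₕ.
Dept II: 18458²·(1 − 1638/18458)·58200/1638 = 1.1031123 × 10^10.
Dept IV: 7635²·(1 − 628/7635)·48600/628 = 4.1401663 × 10^9.
Sum = 1.5171289 × 10^10.
SE = √(1.5171289 × 10^10) = 123200.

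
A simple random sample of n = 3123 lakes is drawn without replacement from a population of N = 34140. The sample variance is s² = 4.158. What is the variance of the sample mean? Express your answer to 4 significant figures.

Under SRS without replacement, Var(ȳ) = (1 − f)·s²/n with f = n/N = 3123/34140 = 0.09147627.
Var(ȳ) = (1 − 0.09147627)·4.158/3123 = 0.90852373·0.0013314121 = 0.0012096195.

0.001210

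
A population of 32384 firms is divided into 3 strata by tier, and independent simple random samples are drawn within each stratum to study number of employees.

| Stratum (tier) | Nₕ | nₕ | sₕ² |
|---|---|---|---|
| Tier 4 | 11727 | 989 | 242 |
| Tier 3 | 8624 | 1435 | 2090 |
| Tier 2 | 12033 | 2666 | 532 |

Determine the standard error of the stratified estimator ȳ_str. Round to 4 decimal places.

Var(ȳ_str) = Σₕ Wₕ²(1 − fₕ)sₕ²/nₕ with Wₕ = Nₕ/N, N = 32384.
Tier 4: Wₕ = 0.36212327; term = 0.36212327²·(1 − 0.08433529)·242/989 = 0.029381125.
Tier 3: Wₕ = 0.26630435; term = 0.26630435²·(1 − 0.16639610)·2090/1435 = 0.086101484.
Tier 2: Wₕ = 0.37157238; term = 0.37157238²·(1 − 0.22155738)·532/2666 = 0.021446921.
Sum = 0.13692953.
SE = √(0.13692953) = 0.3700.

0.3700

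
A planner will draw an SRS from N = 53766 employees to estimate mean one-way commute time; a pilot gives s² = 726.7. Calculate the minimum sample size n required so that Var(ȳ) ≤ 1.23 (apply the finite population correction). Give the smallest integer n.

585

Without fpc, n₀ = s²/D = 726.7/1.23 = 590.8130.
With fpc, (1 − n/N)·s²/n ≤ D requires n ≥ n₀/(1 + n₀/N) = 590.8130/(1 + 590.8130/53766) = 584.3914.
Rounding up, n = 585.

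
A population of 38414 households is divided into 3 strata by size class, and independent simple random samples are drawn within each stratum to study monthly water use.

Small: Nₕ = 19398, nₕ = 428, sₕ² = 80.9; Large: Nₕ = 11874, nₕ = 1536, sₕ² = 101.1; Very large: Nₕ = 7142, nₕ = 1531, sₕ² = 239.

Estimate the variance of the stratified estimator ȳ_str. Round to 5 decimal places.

Var(ȳ_str) = Σₕ Wₕ²(1 − fₕ)sₕ²/nₕ with Wₕ = Nₕ/N, N = 38414.
Small: Wₕ = 0.50497215; term = 0.50497215²·(1 − 0.02206413)·80.9/428 = 0.047135701.
Large: Wₕ = 0.30910606; term = 0.30910606²·(1 − 0.12935826)·101.1/1536 = 0.0054753823.
Very large: Wₕ = 0.18592180; term = 0.18592180²·(1 − 0.21436572)·239/1531 = 0.0042393938.
Sum = 0.056850477.

0.05685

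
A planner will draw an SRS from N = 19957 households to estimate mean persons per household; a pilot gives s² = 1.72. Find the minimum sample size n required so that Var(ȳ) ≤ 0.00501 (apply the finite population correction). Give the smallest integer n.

Without fpc, n₀ = s²/D = 1.72/0.00501 = 343.3134.
With fpc, (1 − n/N)·s²/n ≤ D requires n ≥ n₀/(1 + n₀/N) = 343.3134/(1 + 343.3134/19957) = 337.5074.
Rounding up, n = 338.

338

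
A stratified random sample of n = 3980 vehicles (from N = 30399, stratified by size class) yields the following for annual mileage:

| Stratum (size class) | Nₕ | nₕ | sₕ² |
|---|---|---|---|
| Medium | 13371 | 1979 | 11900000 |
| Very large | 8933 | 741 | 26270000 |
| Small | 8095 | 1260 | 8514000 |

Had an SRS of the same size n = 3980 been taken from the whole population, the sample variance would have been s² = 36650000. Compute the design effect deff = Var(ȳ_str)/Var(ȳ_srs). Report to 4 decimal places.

Var(ȳ_str) = Σ Wₕ²(1−fₕ)sₕ²/nₕ with Wₕ = Nₕ/30399:
  Medium: (13371/30399)²·(1−1979/13371)·11900000/1979 = 991.16609
  Very large: (8933/30399)²·(1−741/8933)·26270000/741 = 2807.4404
  Small: (8095/30399)²·(1−1260/8095)·8514000/1260 = 404.57578
  → Var(ȳ_str) = 4203.1823.
Var(ȳ_srs) = (1 − 3980/30399)·36650000/3980 = 8002.9109.
deff = 4203.1823 / 8002.9109 = 0.5252.

0.5252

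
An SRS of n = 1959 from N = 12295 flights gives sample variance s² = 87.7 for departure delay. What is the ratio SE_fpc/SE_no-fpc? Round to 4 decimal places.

f = n/N = 1959/12295 = 0.15933306.
SE_no-fpc = √(s²/n) = 0.21158388; SE_fpc = √((1−f)s²/n) = 0.1939968.
Ratio = √(1−f) = 0.91687891.

0.9169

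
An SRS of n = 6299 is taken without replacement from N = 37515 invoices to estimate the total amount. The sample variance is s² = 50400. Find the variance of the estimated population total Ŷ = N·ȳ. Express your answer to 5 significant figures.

9.3700 × 10^9

Var(Ŷ) = N²·Var(ȳ) = N²·(1 − n/N)·s²/n.
f = 6299/37515 = 0.16790617; Var(ȳ) = 0.83209383·50400/6299 = 6.6578074.
Var(Ŷ) = 37515² · 6.6578074 = 9.3700332 × 10^9.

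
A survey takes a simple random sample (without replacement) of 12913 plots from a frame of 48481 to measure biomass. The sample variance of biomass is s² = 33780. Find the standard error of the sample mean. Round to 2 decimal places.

1.39

Under SRS without replacement, Var(ȳ) = (1 − f)·s²/n with f = n/N = 12913/48481 = 0.26635177.
Var(ȳ) = (1 − 0.26635177)·33780/12913 = 0.73364823·2.6159684 = 1.9192006.
SE(ȳ) = √(1.9192006) = 1.39.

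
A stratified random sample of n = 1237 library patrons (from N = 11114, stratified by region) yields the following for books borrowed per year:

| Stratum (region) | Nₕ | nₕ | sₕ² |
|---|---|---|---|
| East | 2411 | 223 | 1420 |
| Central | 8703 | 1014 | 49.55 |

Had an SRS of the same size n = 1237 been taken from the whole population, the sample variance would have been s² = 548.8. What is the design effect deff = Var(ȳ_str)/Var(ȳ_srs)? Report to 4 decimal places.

Var(ȳ_str) = Σ Wₕ²(1−fₕ)sₕ²/nₕ with Wₕ = Nₕ/11114:
  East: (2411/11114)²·(1−223/2411)·1420/223 = 0.27194885
  Central: (8703/11114)²·(1−1014/8703)·49.55/1014 = 0.026473037
  → Var(ȳ_str) = 0.29842189.
Var(ȳ_srs) = (1 − 1237/11114)·548.8/1237 = 0.39427484.
deff = 0.29842189 / 0.39427484 = 0.7569.

0.7569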